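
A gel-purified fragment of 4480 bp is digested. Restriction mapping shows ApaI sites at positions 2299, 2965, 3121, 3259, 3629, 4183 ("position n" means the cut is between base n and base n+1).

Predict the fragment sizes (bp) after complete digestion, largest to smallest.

Linear molecule, 6 cuts → 7 fragments:
  2299 − 0 = 2299 bp
  2965 − 2299 = 666 bp
  3121 − 2965 = 156 bp
  3259 − 3121 = 138 bp
  3629 − 3259 = 370 bp
  4183 − 3629 = 554 bp
  4480 − 4183 = 297 bp
Sorted largest to smallest: 2299, 666, 554, 370, 297, 156, 138 bp.

2299, 666, 554, 370, 297, 156, 138 bp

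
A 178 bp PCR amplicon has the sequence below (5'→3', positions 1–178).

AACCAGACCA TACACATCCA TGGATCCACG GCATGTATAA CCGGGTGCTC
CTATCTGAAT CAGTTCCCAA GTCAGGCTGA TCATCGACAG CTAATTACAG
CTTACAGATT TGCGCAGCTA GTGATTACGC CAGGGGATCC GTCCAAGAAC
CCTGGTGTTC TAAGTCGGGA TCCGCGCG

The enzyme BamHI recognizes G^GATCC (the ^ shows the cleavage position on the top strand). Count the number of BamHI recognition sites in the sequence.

GGATCC occurs starting at positions 22, 135, 168.
BamHI cuts at 3 sites.

3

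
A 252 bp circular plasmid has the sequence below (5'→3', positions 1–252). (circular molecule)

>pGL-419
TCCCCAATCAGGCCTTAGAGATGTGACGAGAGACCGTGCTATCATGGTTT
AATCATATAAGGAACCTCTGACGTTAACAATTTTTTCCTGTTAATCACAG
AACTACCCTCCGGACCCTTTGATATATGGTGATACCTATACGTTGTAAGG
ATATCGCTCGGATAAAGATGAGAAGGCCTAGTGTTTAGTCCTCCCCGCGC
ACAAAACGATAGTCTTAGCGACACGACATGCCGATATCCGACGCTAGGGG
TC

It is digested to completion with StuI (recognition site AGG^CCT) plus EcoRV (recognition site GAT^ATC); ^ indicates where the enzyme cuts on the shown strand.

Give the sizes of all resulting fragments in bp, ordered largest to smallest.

StuI sites (AGGCCT) start at positions 10, 174.
StuI cuts after base 3 of each site, so after positions 12, 176.
EcoRV sites (GATATC) start at positions 150, 233.
EcoRV cuts after base 3 of each site, so after positions 152, 235.
Combined cut positions: 12, 152, 176, 235.
Circular molecule, 4 cuts → 4 fragments:
  13–152 → 140 bp
  153–176 → 24 bp
  177–235 → 59 bp
  236–252 then 1–12 → 17 + 12 = 29 bp
Sorted largest to smallest: 140, 59, 29, 24 bp.

140, 59, 29, 24 bp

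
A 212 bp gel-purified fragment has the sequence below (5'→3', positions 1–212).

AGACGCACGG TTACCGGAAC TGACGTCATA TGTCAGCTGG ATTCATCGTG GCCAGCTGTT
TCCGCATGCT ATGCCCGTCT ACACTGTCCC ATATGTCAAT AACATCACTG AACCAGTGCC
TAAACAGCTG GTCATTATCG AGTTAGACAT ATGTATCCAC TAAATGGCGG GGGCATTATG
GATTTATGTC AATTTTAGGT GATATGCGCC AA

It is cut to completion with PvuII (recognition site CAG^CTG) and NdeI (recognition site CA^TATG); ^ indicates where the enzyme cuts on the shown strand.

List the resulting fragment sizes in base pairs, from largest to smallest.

63, 36, 36, 28, 22, 19, 8 bp

PvuII sites (CAGCTG) start at positions 34, 53, 125.
PvuII cuts after base 3 of each site, so after positions 36, 55, 127.
NdeI sites (CATATG) start at positions 27, 90, 148.
NdeI cuts after base 2 of each site, so after positions 28, 91, 149.
Combined cut positions: 28, 36, 55, 91, 127, 149.
Linear molecule, 6 cuts → 7 fragments:
  1–28 → 28 bp
  29–36 → 8 bp
  37–55 → 19 bp
  56–91 → 36 bp
  92–127 → 36 bp
  128–149 → 22 bp
  150–212 → 63 bp
Sorted largest to smallest: 63, 36, 36, 28, 22, 19, 8 bp.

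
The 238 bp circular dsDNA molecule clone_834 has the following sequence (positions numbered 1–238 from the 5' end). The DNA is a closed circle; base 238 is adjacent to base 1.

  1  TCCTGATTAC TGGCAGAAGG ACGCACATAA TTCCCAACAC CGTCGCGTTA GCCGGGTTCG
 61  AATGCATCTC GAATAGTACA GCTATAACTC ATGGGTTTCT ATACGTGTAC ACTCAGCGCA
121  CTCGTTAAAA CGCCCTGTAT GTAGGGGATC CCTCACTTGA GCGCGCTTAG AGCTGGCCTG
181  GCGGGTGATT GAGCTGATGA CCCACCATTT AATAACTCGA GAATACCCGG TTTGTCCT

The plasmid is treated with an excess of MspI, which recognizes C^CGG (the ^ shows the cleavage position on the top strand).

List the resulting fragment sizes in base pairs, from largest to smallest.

175, 63 bp

MspI sites (CCGG) start at positions 52, 227.
MspI cuts after the first base of each site, so after positions 52, 227.
Circular molecule, 2 cuts → 2 fragments:
  53–227 → 175 bp
  228–238 then 1–52 → 11 + 52 = 63 bp
Sorted largest to smallest: 175, 63 bp.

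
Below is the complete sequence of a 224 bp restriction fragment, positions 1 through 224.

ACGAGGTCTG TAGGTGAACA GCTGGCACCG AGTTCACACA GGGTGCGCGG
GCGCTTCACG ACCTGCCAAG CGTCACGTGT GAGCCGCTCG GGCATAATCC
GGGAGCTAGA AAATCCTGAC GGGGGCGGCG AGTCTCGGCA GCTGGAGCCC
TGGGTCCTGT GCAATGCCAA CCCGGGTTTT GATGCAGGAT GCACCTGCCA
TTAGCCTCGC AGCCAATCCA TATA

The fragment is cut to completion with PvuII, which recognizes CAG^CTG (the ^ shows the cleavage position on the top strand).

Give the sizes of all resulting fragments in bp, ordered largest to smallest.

PvuII sites (CAGCTG) start at positions 19, 139.
PvuII cuts after base 3 of each site, so after positions 21, 141.
Linear molecule, 2 cuts → 3 fragments:
  1–21 → 21 bp
  22–141 → 120 bp
  142–224 → 83 bp
Sorted largest to smallest: 120, 83, 21 bp.

120, 83, 21 bp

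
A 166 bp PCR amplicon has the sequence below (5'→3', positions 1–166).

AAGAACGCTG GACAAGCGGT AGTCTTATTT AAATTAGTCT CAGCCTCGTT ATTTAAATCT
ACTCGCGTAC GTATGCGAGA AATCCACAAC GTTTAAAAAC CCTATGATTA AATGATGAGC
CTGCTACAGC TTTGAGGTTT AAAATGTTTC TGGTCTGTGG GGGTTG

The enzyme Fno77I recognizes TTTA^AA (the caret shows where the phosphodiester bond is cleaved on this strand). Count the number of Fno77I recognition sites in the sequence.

TTTAAA occurs starting at positions 28, 52, 92, 138.
Fno77I cuts at 4 sites.

4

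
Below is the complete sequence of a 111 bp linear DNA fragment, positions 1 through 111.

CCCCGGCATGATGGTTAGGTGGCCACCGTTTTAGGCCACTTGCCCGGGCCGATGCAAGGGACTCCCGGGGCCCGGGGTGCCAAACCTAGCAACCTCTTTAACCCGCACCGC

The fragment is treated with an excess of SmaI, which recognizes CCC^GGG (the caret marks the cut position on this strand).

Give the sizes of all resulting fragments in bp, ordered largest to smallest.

SmaI sites (CCCGGG) start at positions 43, 64, 71.
SmaI cuts after base 3 of each site, so after positions 45, 66, 73.
Linear molecule, 3 cuts → 4 fragments:
  1–45 → 45 bp
  46–66 → 21 bp
  67–73 → 7 bp
  74–111 → 38 bp
Sorted largest to smallest: 45, 38, 21, 7 bp.

45, 38, 21, 7 bp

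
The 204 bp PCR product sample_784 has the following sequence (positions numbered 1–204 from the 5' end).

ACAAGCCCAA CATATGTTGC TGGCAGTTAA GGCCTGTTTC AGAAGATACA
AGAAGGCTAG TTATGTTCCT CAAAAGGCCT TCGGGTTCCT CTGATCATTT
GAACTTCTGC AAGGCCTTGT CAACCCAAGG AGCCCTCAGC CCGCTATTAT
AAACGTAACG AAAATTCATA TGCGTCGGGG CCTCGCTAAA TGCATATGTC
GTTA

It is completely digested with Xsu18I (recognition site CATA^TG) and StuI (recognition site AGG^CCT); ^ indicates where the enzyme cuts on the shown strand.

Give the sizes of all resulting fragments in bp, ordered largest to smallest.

56, 45, 37, 26, 18, 14, 8 bp

Xsu18I sites (CATATG) start at positions 11, 167, 193.
Xsu18I cuts after base 4 of each site, so after positions 14, 170, 196.
StuI sites (AGGCCT) start at positions 30, 75, 112.
StuI cuts after base 3 of each site, so after positions 32, 77, 114.
Combined cut positions: 14, 32, 77, 114, 170, 196.
Linear molecule, 6 cuts → 7 fragments:
  1–14 → 14 bp
  15–32 → 18 bp
  33–77 → 45 bp
  78–114 → 37 bp
  115–170 → 56 bp
  171–196 → 26 bp
  197–204 → 8 bp
Sorted largest to smallest: 56, 45, 37, 26, 18, 14, 8 bp.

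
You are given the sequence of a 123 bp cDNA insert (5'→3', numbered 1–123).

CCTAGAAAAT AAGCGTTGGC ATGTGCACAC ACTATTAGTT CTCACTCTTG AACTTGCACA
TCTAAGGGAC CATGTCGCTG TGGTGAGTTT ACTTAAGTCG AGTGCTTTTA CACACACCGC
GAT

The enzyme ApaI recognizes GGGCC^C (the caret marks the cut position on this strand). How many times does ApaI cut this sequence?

0

No occurrence of GGGCCC is present in the sequence.
ApaI does not cut: 0 sites.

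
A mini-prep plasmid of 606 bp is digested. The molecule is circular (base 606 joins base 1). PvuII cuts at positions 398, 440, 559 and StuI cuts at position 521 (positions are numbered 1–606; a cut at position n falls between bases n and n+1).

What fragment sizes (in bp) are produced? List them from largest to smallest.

Combined cut positions (sorted): 398, 440, 521, 559.
Circular molecule, 4 cuts → 4 fragments:
  440 − 398 = 42 bp
  521 − 440 = 81 bp
  559 − 521 = 38 bp
  wrap: 606 − 559 + 398 = 445 bp
Sorted largest to smallest: 445, 81, 42, 38 bp.

445, 81, 42, 38 bp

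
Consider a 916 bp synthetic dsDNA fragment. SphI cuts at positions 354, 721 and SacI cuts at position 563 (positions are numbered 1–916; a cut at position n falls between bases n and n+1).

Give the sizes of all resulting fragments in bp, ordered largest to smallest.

Combined cut positions (sorted): 354, 563, 721.
Linear molecule, 3 cuts → 4 fragments:
  354 − 0 = 354 bp
  563 − 354 = 209 bp
  721 − 563 = 158 bp
  916 − 721 = 195 bp
Sorted largest to smallest: 354, 209, 195, 158 bp.

354, 209, 195, 158 bp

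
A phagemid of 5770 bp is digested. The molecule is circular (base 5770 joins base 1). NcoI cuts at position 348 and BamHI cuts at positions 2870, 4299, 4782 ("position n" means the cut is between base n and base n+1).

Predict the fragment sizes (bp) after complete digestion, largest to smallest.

2522, 1429, 1336, 483 bp

Combined cut positions (sorted): 348, 2870, 4299, 4782.
Circular molecule, 4 cuts → 4 fragments:
  2870 − 348 = 2522 bp
  4299 − 2870 = 1429 bp
  4782 − 4299 = 483 bp
  wrap: 5770 − 4782 + 348 = 1336 bp
Sorted largest to smallest: 2522, 1429, 1336, 483 bp.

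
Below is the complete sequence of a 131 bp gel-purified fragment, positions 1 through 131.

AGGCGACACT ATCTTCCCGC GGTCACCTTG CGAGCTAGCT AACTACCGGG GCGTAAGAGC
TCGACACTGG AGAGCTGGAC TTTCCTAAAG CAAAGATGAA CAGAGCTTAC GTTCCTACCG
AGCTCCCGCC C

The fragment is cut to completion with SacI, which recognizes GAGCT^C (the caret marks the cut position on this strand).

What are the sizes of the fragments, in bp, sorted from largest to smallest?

63, 61, 7 bp

SacI sites (GAGCTC) start at positions 57, 120.
SacI cuts after base 5 of each site (before the last base), so after positions 61, 124.
Linear molecule, 2 cuts → 3 fragments:
  1–61 → 61 bp
  62–124 → 63 bp
  125–131 → 7 bp
Sorted largest to smallest: 63, 61, 7 bp.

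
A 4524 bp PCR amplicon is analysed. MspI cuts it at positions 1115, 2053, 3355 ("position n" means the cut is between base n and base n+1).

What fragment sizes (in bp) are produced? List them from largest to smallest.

Linear molecule, 3 cuts → 4 fragments:
  1115 − 0 = 1115 bp
  2053 − 1115 = 938 bp
  3355 − 2053 = 1302 bp
  4524 − 3355 = 1169 bp
Sorted largest to smallest: 1302, 1169, 1115, 938 bp.

1302, 1169, 1115, 938 bp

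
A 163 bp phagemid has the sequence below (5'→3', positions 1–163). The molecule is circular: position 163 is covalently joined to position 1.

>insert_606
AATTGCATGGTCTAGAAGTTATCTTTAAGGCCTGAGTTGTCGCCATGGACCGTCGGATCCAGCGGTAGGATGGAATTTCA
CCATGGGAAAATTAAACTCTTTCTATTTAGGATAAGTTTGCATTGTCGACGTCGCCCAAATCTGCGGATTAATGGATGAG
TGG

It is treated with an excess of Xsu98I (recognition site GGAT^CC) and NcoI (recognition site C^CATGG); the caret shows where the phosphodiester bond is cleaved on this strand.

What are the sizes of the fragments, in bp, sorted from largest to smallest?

125, 23, 15 bp

The Xsu98I site (GGATCC) starts at position 55.
Xsu98I cuts after base 4 of each site, so after position 58.
NcoI sites (CCATGG) start at positions 43, 81.
NcoI cuts after the first base of each site, so after positions 43, 81.
Combined cut positions: 43, 58, 81.
Circular molecule, 3 cuts → 3 fragments:
  44–58 → 15 bp
  59–81 → 23 bp
  82–163 then 1–43 → 82 + 43 = 125 bp
Sorted largest to smallest: 125, 23, 15 bp.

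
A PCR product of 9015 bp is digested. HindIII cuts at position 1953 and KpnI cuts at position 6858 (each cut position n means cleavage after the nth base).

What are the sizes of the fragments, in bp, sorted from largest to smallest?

4905, 2157, 1953 bp

Combined cut positions (sorted): 1953, 6858.
Linear molecule, 2 cuts → 3 fragments:
  1953 − 0 = 1953 bp
  6858 − 1953 = 4905 bp
  9015 − 6858 = 2157 bp
Sorted largest to smallest: 4905, 2157, 1953 bp.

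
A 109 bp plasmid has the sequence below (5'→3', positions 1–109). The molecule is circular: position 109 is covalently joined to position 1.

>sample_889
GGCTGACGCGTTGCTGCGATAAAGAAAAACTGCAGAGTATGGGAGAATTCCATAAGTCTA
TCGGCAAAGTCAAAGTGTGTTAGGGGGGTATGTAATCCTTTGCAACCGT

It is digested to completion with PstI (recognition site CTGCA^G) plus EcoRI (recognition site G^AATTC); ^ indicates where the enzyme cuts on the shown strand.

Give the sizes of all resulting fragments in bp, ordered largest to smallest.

The PstI site (CTGCAG) starts at position 30.
PstI cuts after base 5 of each site (before the last base), so after position 34.
The EcoRI site (GAATTC) starts at position 45.
EcoRI cuts after the first base of each site, so after position 45.
Combined cut positions: 34, 45.
Circular molecule, 2 cuts → 2 fragments:
  35–45 → 11 bp
  46–109 then 1–34 → 64 + 34 = 98 bp
Sorted largest to smallest: 98, 11 bp.

98, 11 bp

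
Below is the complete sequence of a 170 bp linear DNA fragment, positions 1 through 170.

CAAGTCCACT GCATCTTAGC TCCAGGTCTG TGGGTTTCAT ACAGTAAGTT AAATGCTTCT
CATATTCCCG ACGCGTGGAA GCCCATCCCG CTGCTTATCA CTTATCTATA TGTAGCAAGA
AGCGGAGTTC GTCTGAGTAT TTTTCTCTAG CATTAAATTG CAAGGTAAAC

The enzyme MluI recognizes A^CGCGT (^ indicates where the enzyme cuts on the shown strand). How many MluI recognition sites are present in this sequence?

1

ACGCGT occurs starting at position 71.
MluI cuts at 1 site.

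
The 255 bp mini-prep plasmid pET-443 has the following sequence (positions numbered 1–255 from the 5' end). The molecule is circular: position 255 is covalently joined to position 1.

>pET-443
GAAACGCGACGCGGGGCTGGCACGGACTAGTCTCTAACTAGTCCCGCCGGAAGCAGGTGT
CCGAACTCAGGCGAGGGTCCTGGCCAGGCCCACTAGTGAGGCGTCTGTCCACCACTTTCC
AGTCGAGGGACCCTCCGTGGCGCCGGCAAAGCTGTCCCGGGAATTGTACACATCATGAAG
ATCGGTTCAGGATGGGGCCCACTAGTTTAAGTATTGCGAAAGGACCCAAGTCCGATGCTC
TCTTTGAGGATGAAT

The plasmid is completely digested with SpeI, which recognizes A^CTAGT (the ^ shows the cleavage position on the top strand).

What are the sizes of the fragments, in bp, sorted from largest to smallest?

109, 80, 55, 11 bp

SpeI sites (ACTAGT) start at positions 26, 37, 92, 201.
SpeI cuts after the first base of each site, so after positions 26, 37, 92, 201.
Circular molecule, 4 cuts → 4 fragments:
  27–37 → 11 bp
  38–92 → 55 bp
  93–201 → 109 bp
  202–255 then 1–26 → 54 + 26 = 80 bp
Sorted largest to smallest: 109, 80, 55, 11 bp.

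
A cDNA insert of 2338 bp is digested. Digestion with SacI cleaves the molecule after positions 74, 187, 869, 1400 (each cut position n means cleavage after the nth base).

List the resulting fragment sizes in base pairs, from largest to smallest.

938, 682, 531, 113, 74 bp

Linear molecule, 4 cuts → 5 fragments:
  74 − 0 = 74 bp
  187 − 74 = 113 bp
  869 − 187 = 682 bp
  1400 − 869 = 531 bp
  2338 − 1400 = 938 bp
Sorted largest to smallest: 938, 682, 531, 113, 74 bp.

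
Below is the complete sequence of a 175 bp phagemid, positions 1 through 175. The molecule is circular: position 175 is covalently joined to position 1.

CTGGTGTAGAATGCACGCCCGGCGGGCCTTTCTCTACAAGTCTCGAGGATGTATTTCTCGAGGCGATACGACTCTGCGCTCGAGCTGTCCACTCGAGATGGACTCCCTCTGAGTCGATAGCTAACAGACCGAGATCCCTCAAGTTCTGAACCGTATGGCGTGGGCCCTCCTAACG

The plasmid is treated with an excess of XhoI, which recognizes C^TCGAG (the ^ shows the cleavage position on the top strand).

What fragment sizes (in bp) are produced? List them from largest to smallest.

125, 22, 15, 13 bp

XhoI sites (CTCGAG) start at positions 42, 57, 79, 92.
XhoI cuts after the first base of each site, so after positions 42, 57, 79, 92.
Circular molecule, 4 cuts → 4 fragments:
  43–57 → 15 bp
  58–79 → 22 bp
  80–92 → 13 bp
  93–175 then 1–42 → 83 + 42 = 125 bp
Sorted largest to smallest: 125, 22, 15, 13 bp.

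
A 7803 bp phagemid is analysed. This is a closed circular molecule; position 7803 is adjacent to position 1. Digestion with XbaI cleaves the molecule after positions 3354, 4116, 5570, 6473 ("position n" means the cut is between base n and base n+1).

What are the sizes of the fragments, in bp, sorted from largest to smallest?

Circular molecule, 4 cuts → 4 fragments:
  4116 − 3354 = 762 bp
  5570 − 4116 = 1454 bp
  6473 − 5570 = 903 bp
  wrap: 7803 − 6473 + 3354 = 4684 bp
Sorted largest to smallest: 4684, 1454, 903, 762 bp.

4684, 1454, 903, 762 bp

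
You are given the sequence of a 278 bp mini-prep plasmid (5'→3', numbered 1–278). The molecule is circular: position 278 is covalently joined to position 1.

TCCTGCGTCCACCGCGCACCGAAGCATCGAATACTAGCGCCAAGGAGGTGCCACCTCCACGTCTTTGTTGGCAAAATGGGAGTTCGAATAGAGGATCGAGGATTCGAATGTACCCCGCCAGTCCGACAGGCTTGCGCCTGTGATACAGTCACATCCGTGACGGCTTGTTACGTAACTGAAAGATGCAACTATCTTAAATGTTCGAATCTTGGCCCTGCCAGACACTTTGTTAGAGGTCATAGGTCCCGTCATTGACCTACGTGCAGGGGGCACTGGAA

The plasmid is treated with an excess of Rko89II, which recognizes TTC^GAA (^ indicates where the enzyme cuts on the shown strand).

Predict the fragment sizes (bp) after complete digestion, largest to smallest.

Rko89II sites (TTCGAA) start at positions 83, 103, 201.
Rko89II cuts after base 3 of each site, so after positions 85, 105, 203.
Circular molecule, 3 cuts → 3 fragments:
  86–105 → 20 bp
  106–203 → 98 bp
  204–278 then 1–85 → 75 + 85 = 160 bp
Sorted largest to smallest: 160, 98, 20 bp.

160, 98, 20 bp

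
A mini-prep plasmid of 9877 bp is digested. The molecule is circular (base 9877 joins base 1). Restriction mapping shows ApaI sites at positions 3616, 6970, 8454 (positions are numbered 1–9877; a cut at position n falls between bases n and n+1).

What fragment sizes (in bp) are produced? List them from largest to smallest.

Circular molecule, 3 cuts → 3 fragments:
  6970 − 3616 = 3354 bp
  8454 − 6970 = 1484 bp
  wrap: 9877 − 8454 + 3616 = 5039 bp
Sorted largest to smallest: 5039, 3354, 1484 bp.

5039, 3354, 1484 bp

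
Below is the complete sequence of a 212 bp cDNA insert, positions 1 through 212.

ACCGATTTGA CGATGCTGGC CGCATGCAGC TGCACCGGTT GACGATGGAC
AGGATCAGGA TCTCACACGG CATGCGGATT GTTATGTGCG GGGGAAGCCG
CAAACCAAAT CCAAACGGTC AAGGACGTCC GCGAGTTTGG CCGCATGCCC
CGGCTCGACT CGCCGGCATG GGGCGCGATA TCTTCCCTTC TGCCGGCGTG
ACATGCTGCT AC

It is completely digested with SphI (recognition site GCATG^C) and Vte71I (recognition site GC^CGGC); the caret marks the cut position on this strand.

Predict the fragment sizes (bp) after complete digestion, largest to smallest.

SphI sites (GCATGC) start at positions 22, 70, 143.
SphI cuts after base 5 of each site (before the last base), so after positions 26, 74, 147.
Vte71I sites (GCCGGC) start at positions 162, 192.
Vte71I cuts after base 2 of each site, so after positions 163, 193.
Combined cut positions: 26, 74, 147, 163, 193.
Linear molecule, 5 cuts → 6 fragments:
  1–26 → 26 bp
  27–74 → 48 bp
  75–147 → 73 bp
  148–163 → 16 bp
  164–193 → 30 bp
  194–212 → 19 bp
Sorted largest to smallest: 73, 48, 30, 26, 19, 16 bp.

73, 48, 30, 26, 19, 16 bp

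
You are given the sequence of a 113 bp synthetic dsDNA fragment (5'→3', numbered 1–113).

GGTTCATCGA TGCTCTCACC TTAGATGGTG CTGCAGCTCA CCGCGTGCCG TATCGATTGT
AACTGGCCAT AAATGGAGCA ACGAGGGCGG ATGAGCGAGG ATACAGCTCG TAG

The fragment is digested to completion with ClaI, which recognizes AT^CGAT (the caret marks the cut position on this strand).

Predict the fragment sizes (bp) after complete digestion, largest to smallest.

ClaI sites (ATCGAT) start at positions 6, 52.
ClaI cuts after base 2 of each site, so after positions 7, 53.
Linear molecule, 2 cuts → 3 fragments:
  1–7 → 7 bp
  8–53 → 46 bp
  54–113 → 60 bp
Sorted largest to smallest: 60, 46, 7 bp.

60, 46, 7 bp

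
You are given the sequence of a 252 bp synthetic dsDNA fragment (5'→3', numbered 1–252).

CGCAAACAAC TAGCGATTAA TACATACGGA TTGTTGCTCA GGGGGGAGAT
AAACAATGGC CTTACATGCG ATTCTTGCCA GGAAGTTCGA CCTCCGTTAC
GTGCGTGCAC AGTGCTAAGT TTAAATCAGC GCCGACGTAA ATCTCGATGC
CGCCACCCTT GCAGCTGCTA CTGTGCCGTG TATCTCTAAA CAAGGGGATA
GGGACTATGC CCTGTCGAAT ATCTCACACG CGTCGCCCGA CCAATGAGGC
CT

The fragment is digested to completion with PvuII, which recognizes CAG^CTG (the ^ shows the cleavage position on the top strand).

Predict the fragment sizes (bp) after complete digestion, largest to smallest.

The PvuII site (CAGCTG) starts at position 162.
PvuII cuts after base 3 of each site, so after position 164.
Linear molecule, 1 cut → 2 fragments:
  1–164 → 164 bp
  165–252 → 88 bp
Sorted largest to smallest: 164, 88 bp.

164, 88 bp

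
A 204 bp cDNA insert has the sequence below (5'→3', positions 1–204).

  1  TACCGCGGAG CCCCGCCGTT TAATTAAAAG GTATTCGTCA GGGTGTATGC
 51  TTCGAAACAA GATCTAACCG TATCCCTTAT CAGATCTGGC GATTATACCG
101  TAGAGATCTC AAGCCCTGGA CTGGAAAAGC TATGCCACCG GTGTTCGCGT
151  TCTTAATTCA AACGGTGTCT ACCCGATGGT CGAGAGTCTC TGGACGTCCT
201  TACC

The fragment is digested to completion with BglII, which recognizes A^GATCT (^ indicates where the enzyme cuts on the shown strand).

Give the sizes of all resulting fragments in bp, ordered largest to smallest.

BglII sites (AGATCT) start at positions 60, 82, 104.
BglII cuts after the first base of each site, so after positions 60, 82, 104.
Linear molecule, 3 cuts → 4 fragments:
  1–60 → 60 bp
  61–82 → 22 bp
  83–104 → 22 bp
  105–204 → 100 bp
Sorted largest to smallest: 100, 60, 22, 22 bp.

100, 60, 22, 22 bp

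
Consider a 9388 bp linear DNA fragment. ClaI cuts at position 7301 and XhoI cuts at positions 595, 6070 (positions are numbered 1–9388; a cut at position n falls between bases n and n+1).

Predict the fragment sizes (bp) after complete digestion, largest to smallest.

Combined cut positions (sorted): 595, 6070, 7301.
Linear molecule, 3 cuts → 4 fragments:
  595 − 0 = 595 bp
  6070 − 595 = 5475 bp
  7301 − 6070 = 1231 bp
  9388 − 7301 = 2087 bp
Sorted largest to smallest: 5475, 2087, 1231, 595 bp.

5475, 2087, 1231, 595 bp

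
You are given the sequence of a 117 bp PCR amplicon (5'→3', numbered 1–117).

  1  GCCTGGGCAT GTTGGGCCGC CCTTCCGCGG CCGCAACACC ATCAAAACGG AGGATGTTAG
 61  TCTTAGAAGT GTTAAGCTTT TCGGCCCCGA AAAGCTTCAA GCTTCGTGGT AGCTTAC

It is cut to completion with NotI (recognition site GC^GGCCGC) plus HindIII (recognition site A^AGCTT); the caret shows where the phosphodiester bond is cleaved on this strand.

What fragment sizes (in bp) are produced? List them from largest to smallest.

46, 28, 18, 18, 7 bp

The NotI site (GCGGCCGC) starts at position 27.
NotI cuts after base 2 of each site, so after position 28.
HindIII sites (AAGCTT) start at positions 74, 92, 99.
HindIII cuts after the first base of each site, so after positions 74, 92, 99.
Combined cut positions: 28, 74, 92, 99.
Linear molecule, 4 cuts → 5 fragments:
  1–28 → 28 bp
  29–74 → 46 bp
  75–92 → 18 bp
  93–99 → 7 bp
  100–117 → 18 bp
Sorted largest to smallest: 46, 28, 18, 18, 7 bp.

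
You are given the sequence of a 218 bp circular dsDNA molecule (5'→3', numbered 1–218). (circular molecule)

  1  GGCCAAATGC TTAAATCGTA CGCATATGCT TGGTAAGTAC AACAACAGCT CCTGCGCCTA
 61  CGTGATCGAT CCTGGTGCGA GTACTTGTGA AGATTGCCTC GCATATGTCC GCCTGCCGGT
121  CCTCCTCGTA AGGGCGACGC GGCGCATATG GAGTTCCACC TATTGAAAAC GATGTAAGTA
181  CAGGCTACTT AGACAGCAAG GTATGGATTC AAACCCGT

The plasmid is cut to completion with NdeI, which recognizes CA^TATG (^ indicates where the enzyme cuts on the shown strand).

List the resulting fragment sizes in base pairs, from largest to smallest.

NdeI sites (CATATG) start at positions 23, 102, 145.
NdeI cuts after base 2 of each site, so after positions 24, 103, 146.
Circular molecule, 3 cuts → 3 fragments:
  25–103 → 79 bp
  104–146 → 43 bp
  147–218 then 1–24 → 72 + 24 = 96 bp
Sorted largest to smallest: 96, 79, 43 bp.

96, 79, 43 bp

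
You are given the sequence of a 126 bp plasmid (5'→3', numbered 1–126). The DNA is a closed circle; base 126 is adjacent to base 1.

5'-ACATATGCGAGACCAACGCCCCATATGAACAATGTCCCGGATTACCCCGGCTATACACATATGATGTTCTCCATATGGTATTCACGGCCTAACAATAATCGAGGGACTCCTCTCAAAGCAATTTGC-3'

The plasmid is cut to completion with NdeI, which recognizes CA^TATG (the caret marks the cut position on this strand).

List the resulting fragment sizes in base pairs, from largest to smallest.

NdeI sites (CATATG) start at positions 2, 22, 58, 72.
NdeI cuts after base 2 of each site, so after positions 3, 23, 59, 73.
Circular molecule, 4 cuts → 4 fragments:
  4–23 → 20 bp
  24–59 → 36 bp
  60–73 → 14 bp
  74–126 then 1–3 → 53 + 3 = 56 bp
Sorted largest to smallest: 56, 36, 20, 14 bp.

56, 36, 20, 14 bp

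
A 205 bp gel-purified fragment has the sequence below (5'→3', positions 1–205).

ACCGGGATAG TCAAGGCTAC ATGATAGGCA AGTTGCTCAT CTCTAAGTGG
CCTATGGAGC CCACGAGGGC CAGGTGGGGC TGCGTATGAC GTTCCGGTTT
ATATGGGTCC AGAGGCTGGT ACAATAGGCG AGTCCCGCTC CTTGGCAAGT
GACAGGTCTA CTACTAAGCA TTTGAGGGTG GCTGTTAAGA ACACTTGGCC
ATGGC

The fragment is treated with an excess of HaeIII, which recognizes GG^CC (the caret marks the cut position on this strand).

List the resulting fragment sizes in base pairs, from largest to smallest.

HaeIII sites (GGCC) start at positions 49, 68, 197.
HaeIII cuts after base 2 of each site, so after positions 50, 69, 198.
Linear molecule, 3 cuts → 4 fragments:
  1–50 → 50 bp
  51–69 → 19 bp
  70–198 → 129 bp
  199–205 → 7 bp
Sorted largest to smallest: 129, 50, 19, 7 bp.

129, 50, 19, 7 bp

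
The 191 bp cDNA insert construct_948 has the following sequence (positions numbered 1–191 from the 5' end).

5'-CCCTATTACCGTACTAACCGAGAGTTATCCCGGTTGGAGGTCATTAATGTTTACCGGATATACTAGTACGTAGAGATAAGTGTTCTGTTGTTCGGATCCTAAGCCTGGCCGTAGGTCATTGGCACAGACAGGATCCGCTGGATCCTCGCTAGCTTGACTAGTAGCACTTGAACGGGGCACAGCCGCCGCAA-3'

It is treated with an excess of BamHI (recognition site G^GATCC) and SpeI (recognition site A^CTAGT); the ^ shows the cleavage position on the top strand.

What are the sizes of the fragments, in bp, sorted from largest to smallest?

BamHI sites (GGATCC) start at positions 94, 131, 140.
BamHI cuts after the first base of each site, so after positions 94, 131, 140.
SpeI sites (ACTAGT) start at positions 62, 157.
SpeI cuts after the first base of each site, so after positions 62, 157.
Combined cut positions: 62, 94, 131, 140, 157.
Linear molecule, 5 cuts → 6 fragments:
  1–62 → 62 bp
  63–94 → 32 bp
  95–131 → 37 bp
  132–140 → 9 bp
  141–157 → 17 bp
  158–191 → 34 bp
Sorted largest to smallest: 62, 37, 34, 32, 17, 9 bp.

62, 37, 34, 32, 17, 9 bp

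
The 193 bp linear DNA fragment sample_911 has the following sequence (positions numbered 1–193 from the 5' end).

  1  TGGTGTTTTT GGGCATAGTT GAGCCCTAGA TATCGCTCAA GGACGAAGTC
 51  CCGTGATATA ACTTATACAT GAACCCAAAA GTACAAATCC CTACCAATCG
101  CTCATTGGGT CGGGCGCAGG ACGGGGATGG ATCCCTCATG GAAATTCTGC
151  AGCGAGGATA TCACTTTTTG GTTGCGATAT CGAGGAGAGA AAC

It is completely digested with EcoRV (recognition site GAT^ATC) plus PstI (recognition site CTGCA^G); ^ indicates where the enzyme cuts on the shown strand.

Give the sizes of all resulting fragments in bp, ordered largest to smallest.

120, 31, 19, 15, 8 bp

EcoRV sites (GATATC) start at positions 29, 157, 176.
EcoRV cuts after base 3 of each site, so after positions 31, 159, 178.
The PstI site (CTGCAG) starts at position 147.
PstI cuts after base 5 of each site (before the last base), so after position 151.
Combined cut positions: 31, 151, 159, 178.
Linear molecule, 4 cuts → 5 fragments:
  1–31 → 31 bp
  32–151 → 120 bp
  152–159 → 8 bp
  160–178 → 19 bp
  179–193 → 15 bp
Sorted largest to smallest: 120, 31, 19, 15, 8 bp.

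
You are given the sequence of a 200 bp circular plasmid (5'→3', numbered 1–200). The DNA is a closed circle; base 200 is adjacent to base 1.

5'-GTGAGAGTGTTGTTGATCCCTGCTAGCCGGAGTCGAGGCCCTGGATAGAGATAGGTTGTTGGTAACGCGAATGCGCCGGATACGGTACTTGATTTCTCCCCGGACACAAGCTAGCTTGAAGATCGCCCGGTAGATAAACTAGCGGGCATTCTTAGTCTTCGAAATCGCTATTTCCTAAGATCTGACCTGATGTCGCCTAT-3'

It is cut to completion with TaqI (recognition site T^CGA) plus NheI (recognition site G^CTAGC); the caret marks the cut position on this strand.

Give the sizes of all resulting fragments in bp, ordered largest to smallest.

TaqI sites (TCGA) start at positions 33, 159.
TaqI cuts after the first base of each site, so after positions 33, 159.
NheI sites (GCTAGC) start at positions 22, 110.
NheI cuts after the first base of each site, so after positions 22, 110.
Combined cut positions: 22, 33, 110, 159.
Circular molecule, 4 cuts → 4 fragments:
  23–33 → 11 bp
  34–110 → 77 bp
  111–159 → 49 bp
  160–200 then 1–22 → 41 + 22 = 63 bp
Sorted largest to smallest: 77, 63, 49, 11 bp.

77, 63, 49, 11 bp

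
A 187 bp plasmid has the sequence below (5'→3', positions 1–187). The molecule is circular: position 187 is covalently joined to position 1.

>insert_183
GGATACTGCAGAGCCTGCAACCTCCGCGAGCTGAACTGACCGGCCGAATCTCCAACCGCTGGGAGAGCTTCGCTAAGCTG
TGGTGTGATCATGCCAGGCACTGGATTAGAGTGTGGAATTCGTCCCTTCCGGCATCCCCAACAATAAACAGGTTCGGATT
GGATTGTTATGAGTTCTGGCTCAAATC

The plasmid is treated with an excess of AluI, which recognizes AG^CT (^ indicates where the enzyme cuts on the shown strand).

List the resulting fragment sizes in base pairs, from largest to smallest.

AluI sites (AGCT) start at positions 29, 66, 76.
AluI cuts after base 2 of each site, so after positions 30, 67, 77.
Circular molecule, 3 cuts → 3 fragments:
  31–67 → 37 bp
  68–77 → 10 bp
  78–187 then 1–30 → 110 + 30 = 140 bp
Sorted largest to smallest: 140, 37, 10 bp.

140, 37, 10 bp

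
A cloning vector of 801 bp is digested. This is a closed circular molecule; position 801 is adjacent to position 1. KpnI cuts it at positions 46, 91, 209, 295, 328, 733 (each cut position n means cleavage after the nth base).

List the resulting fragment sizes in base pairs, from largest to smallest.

405, 118, 114, 86, 45, 33 bp

Circular molecule, 6 cuts → 6 fragments:
  91 − 46 = 45 bp
  209 − 91 = 118 bp
  295 − 209 = 86 bp
  328 − 295 = 33 bp
  733 − 328 = 405 bp
  wrap: 801 − 733 + 46 = 114 bp
Sorted largest to smallest: 405, 118, 114, 86, 45, 33 bp.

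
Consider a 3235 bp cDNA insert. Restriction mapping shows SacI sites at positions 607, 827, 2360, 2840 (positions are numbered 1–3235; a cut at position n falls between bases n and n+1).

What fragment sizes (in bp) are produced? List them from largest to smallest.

1533, 607, 480, 395, 220 bp

Linear molecule, 4 cuts → 5 fragments:
  607 − 0 = 607 bp
  827 − 607 = 220 bp
  2360 − 827 = 1533 bp
  2840 − 2360 = 480 bp
  3235 − 2840 = 395 bp
Sorted largest to smallest: 1533, 607, 480, 395, 220 bp.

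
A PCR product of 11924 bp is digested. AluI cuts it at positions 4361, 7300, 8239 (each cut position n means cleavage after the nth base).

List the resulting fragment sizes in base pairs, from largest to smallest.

Linear molecule, 3 cuts → 4 fragments:
  4361 − 0 = 4361 bp
  7300 − 4361 = 2939 bp
  8239 − 7300 = 939 bp
  11924 − 8239 = 3685 bp
Sorted largest to smallest: 4361, 3685, 2939, 939 bp.

4361, 3685, 2939, 939 bp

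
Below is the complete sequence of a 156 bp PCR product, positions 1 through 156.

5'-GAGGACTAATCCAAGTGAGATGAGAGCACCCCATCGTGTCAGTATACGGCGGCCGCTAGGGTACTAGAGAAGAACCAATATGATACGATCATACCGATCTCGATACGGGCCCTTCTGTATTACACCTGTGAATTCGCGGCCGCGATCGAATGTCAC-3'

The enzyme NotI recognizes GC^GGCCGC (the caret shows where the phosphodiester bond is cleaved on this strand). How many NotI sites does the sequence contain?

GCGGCCGC occurs starting at positions 49, 136.
NotI cuts at 2 sites.

2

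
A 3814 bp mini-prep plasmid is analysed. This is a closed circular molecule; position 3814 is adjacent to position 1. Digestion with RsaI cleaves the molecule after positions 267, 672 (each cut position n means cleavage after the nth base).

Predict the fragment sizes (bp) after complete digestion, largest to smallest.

3409, 405 bp

Circular molecule, 2 cuts → 2 fragments:
  672 − 267 = 405 bp
  wrap: 3814 − 672 + 267 = 3409 bp
Sorted largest to smallest: 3409, 405 bp.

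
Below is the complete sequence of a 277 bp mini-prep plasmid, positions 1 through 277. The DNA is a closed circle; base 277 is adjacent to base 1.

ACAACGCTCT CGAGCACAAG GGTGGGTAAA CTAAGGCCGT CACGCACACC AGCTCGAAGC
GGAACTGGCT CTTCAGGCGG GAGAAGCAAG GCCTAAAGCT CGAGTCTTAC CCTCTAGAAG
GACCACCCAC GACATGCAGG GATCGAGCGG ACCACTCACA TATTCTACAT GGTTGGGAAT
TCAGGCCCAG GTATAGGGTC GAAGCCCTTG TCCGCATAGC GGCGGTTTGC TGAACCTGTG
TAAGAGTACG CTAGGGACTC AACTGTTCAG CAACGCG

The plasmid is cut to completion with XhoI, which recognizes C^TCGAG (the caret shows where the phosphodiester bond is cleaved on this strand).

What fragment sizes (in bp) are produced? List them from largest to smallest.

XhoI sites (CTCGAG) start at positions 9, 99.
XhoI cuts after the first base of each site, so after positions 9, 99.
Circular molecule, 2 cuts → 2 fragments:
  10–99 → 90 bp
  100–277 then 1–9 → 178 + 9 = 187 bp
Sorted largest to smallest: 187, 90 bp.

187, 90 bp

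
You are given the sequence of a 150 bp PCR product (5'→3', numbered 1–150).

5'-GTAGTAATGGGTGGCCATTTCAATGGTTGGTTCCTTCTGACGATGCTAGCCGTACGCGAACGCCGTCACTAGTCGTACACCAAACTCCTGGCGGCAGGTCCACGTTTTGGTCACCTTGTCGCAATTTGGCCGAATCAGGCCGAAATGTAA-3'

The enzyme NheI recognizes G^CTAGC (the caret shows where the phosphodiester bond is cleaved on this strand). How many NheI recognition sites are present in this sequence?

GCTAGC occurs starting at position 45.
NheI cuts at 1 site.

1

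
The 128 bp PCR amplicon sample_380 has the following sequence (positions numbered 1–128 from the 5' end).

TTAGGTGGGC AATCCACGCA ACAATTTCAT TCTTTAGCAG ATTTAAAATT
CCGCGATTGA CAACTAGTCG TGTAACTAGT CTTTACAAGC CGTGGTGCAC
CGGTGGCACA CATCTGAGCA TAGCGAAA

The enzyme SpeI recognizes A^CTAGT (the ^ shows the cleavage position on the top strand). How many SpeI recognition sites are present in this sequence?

ACTAGT occurs starting at positions 63, 75.
SpeI cuts at 2 sites.

2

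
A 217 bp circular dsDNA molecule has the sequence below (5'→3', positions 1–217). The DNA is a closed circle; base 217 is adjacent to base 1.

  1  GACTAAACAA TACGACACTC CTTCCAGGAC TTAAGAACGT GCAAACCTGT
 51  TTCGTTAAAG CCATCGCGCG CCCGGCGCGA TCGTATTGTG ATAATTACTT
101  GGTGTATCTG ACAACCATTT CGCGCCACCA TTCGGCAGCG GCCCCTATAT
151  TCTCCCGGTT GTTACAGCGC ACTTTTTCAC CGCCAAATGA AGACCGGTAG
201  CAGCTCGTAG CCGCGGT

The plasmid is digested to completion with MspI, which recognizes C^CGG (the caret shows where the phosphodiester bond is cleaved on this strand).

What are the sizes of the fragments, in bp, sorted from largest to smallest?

95, 83, 39 bp

MspI sites (CCGG) start at positions 72, 155, 194.
MspI cuts after the first base of each site, so after positions 72, 155, 194.
Circular molecule, 3 cuts → 3 fragments:
  73–155 → 83 bp
  156–194 → 39 bp
  195–217 then 1–72 → 23 + 72 = 95 bp
Sorted largest to smallest: 95, 83, 39 bp.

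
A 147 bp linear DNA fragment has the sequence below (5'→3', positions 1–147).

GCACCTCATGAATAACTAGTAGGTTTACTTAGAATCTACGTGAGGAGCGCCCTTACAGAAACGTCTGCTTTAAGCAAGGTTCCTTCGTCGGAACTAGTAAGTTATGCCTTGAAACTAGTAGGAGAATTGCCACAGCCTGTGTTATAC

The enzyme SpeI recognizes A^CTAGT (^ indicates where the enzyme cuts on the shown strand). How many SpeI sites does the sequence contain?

3

ACTAGT occurs starting at positions 15, 93, 114.
SpeI cuts at 3 sites.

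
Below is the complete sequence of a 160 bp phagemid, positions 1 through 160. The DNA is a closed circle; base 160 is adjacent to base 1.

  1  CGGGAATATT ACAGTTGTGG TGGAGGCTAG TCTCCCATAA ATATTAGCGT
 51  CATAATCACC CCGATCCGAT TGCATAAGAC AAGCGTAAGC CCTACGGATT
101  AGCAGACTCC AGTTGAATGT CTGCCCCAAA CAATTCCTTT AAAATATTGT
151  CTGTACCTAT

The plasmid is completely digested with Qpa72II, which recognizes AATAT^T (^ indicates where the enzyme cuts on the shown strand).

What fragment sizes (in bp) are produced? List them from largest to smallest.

103, 35, 22 bp

Qpa72II sites (AATATT) start at positions 5, 40, 143.
Qpa72II cuts after base 5 of each site (before the last base), so after positions 9, 44, 147.
Circular molecule, 3 cuts → 3 fragments:
  10–44 → 35 bp
  45–147 → 103 bp
  148–160 then 1–9 → 13 + 9 = 22 bp
Sorted largest to smallest: 103, 35, 22 bp.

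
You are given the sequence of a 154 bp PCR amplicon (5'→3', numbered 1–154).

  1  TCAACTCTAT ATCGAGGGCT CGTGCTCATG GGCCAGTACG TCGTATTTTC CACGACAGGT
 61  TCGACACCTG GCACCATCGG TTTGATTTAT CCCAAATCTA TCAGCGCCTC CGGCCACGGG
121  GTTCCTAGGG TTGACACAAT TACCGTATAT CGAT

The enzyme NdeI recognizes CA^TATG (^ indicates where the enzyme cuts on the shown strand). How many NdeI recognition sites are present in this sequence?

No occurrence of CATATG is present in the sequence.
NdeI does not cut: 0 sites.

0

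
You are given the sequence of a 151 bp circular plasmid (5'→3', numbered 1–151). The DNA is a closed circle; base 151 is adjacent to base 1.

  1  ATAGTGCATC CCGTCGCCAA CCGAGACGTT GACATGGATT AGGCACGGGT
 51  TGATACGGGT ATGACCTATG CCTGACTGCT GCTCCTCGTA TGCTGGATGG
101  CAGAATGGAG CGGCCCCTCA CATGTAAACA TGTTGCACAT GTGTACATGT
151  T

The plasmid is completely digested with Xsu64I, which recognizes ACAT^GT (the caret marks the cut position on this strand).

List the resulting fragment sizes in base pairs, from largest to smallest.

Xsu64I sites (ACATGT) start at positions 120, 128, 137, 145.
Xsu64I cuts after base 4 of each site, so after positions 123, 131, 140, 148.
Circular molecule, 4 cuts → 4 fragments:
  124–131 → 8 bp
  132–140 → 9 bp
  141–148 → 8 bp
  149–151 then 1–123 → 3 + 123 = 126 bp
Sorted largest to smallest: 126, 9, 8, 8 bp.

126, 9, 8, 8 bp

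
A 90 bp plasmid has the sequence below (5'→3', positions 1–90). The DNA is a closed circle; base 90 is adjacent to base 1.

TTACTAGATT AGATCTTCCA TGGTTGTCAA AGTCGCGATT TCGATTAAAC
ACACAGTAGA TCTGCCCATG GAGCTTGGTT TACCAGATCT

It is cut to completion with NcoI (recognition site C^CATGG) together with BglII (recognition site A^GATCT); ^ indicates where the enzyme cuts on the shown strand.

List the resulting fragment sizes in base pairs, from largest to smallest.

40, 19, 16, 8, 7 bp

NcoI sites (CCATGG) start at positions 18, 66.
NcoI cuts after the first base of each site, so after positions 18, 66.
BglII sites (AGATCT) start at positions 11, 58, 85.
BglII cuts after the first base of each site, so after positions 11, 58, 85.
Combined cut positions: 11, 18, 58, 66, 85.
Circular molecule, 5 cuts → 5 fragments:
  12–18 → 7 bp
  19–58 → 40 bp
  59–66 → 8 bp
  67–85 → 19 bp
  86–90 then 1–11 → 5 + 11 = 16 bp
Sorted largest to smallest: 40, 19, 16, 8, 7 bp.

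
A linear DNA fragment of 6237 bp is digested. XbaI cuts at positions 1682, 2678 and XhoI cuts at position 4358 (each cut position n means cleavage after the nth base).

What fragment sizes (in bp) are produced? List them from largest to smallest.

Combined cut positions (sorted): 1682, 2678, 4358.
Linear molecule, 3 cuts → 4 fragments:
  1682 − 0 = 1682 bp
  2678 − 1682 = 996 bp
  4358 − 2678 = 1680 bp
  6237 − 4358 = 1879 bp
Sorted largest to smallest: 1879, 1682, 1680, 996 bp.

1879, 1682, 1680, 996 bp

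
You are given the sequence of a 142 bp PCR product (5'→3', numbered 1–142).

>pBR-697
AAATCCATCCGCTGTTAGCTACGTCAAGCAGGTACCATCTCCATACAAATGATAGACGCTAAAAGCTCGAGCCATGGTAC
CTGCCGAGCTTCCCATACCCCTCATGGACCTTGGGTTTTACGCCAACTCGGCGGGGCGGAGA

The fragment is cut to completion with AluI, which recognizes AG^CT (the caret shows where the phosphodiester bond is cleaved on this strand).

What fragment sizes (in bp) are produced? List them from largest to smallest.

54, 47, 23, 18 bp

AluI sites (AGCT) start at positions 17, 64, 87.
AluI cuts after base 2 of each site, so after positions 18, 65, 88.
Linear molecule, 3 cuts → 4 fragments:
  1–18 → 18 bp
  19–65 → 47 bp
  66–88 → 23 bp
  89–142 → 54 bp
Sorted largest to smallest: 54, 47, 23, 18 bp.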